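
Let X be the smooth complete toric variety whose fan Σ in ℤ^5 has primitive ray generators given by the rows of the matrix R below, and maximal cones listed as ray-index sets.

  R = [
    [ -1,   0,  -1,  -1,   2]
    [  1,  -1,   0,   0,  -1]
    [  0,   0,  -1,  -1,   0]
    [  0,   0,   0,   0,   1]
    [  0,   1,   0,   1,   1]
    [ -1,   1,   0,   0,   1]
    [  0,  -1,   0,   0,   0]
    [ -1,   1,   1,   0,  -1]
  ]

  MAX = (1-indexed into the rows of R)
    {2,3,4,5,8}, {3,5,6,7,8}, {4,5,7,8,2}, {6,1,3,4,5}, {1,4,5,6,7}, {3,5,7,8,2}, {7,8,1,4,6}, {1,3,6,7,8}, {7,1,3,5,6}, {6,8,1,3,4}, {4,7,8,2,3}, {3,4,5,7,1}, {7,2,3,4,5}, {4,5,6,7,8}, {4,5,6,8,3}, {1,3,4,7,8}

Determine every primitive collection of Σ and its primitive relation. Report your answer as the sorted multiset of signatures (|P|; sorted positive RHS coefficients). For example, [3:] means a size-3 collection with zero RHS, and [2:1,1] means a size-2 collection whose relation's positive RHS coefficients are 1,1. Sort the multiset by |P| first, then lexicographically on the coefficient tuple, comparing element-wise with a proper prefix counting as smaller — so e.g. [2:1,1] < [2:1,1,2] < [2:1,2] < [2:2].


Δ(Σ) — 8 vertices, 5 min non-faces:

  P={2,6}:  v_{2} + v_{6} = 0  ⇒ sig = [2:]
  P={1,2}:  v_{1} + v_{2} = v_{3} + v_{4} + v_{7}  ⇒ sig = [2:1,1,1]
  P={1,5,8}:  v_{1} + v_{5} + v_{8} = 2·v_{6}  ⇒ sig = [3:2]
  P={3,4,6,7}:  v_{3} + v_{4} + v_{6} + v_{7} = v_{1}  ⇒ sig = [4:1]
  P={3,4,5,7,8}:  v_{3} + v_{4} + v_{5} + v_{7} + v_{8} = v_{6}  ⇒ sig = [5:1]

Signatures (|P|; sorted positive RHS coefficients), sorted:
{ [2:],  [2:1,1,1],  [3:2],  [4:1],  [5:1] }


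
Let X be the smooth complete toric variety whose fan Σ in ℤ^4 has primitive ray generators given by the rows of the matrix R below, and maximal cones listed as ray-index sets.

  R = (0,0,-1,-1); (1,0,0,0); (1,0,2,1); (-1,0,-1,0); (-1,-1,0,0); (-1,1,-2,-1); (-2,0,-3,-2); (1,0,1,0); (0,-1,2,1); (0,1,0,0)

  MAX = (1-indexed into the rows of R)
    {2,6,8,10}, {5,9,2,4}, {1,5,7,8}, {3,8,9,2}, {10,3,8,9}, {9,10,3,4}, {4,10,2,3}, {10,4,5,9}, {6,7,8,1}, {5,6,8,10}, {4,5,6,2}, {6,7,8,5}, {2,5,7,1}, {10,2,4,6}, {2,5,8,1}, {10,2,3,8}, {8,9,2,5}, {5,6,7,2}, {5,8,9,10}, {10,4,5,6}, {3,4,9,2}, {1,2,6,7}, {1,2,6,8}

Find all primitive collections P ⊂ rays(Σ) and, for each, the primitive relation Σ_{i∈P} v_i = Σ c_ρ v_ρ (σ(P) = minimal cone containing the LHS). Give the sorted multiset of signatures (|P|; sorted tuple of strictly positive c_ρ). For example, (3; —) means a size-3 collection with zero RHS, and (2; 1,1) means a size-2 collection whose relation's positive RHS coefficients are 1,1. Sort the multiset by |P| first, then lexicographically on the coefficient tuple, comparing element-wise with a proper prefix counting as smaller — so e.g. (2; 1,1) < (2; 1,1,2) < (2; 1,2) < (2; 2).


Σ has 17 primitive collections:

  {4,8}:  v_{4} + v_{8} = 0  ⟹  sig = (2; —)
  {1,3}:  v_{1} + v_{3} = v_{8}  ⟹  sig = (2; 1)
  {3,5}:  v_{3} + v_{5} = v_{9}  ⟹  sig = (2; 1)
  {3,6}:  v_{3} + v_{6} = v_{10}  ⟹  sig = (2; 1)
  {1,9}:  v_{1} + v_{9} = v_{5} + v_{8}  ⟹  sig = (2; 1,1)
  {1,10}:  v_{1} + v_{10} = v_{6} + v_{8}  ⟹  sig = (2; 1,1)
  {6,9}:  v_{6} + v_{9} = v_{5} + v_{10}  ⟹  sig = (2; 1,1)
  {1,4}:  v_{1} + v_{4} = v_{2} + v_{5} + v_{6}  ⟹  sig = (2; 1,1,1)
  {3,7}:  v_{3} + v_{7} = v_{5} + v_{6} + v_{8}  ⟹  sig = (2; 1,1,1)
  {7,9}:  v_{7} + v_{9} = 2·v_{5} + v_{6} + v_{8}  ⟹  sig = (2; 1,1,2)
  {7,10}:  v_{7} + v_{10} = v_{5} + 2·v_{6} + v_{8}  ⟹  sig = (2; 1,1,2)
  {4,7}:  v_{4} + v_{7} = v_{2} + 2·v_{5} + 2·v_{6}  ⟹  sig = (2; 1,2,2)
  {2,5,10}:  v_{2} + v_{5} + v_{10} = 0  ⟹  sig = (3; —)
  {1,5,6}:  v_{1} + v_{5} + v_{6} = v_{7}  ⟹  sig = (3; 1)
  {2,9,10}:  v_{2} + v_{9} + v_{10} = v_{3}  ⟹  sig = (3; 1)
  {2,7,8}:  v_{2} + v_{7} + v_{8} = 2·v_{1}  ⟹  sig = (3; 2)
  {2,5,6,8}:  v_{2} + v_{5} + v_{6} + v_{8} = v_{1}  ⟹  sig = (4; 1)

Hence PRS(X_Σ) =
[(2; —), (2; 1), (2; 1), (2; 1), (2; 1,1), (2; 1,1), (2; 1,1), (2; 1,1,1), (2; 1,1,1), (2; 1,1,2), (2; 1,1,2), (2; 1,2,2), (3; —), (3; 1), (3; 1), (3; 2), (4; 1)]


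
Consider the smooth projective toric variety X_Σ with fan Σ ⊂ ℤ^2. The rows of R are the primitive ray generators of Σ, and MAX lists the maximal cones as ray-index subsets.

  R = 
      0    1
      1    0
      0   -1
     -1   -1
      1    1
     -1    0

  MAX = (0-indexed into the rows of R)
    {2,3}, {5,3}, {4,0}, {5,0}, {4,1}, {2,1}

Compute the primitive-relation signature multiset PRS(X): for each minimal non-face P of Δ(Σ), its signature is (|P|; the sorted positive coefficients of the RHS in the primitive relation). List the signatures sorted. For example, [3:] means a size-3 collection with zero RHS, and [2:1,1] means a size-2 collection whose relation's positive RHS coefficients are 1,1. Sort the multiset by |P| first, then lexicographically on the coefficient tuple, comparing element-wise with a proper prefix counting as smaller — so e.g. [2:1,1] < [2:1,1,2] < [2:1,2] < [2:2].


|primitive collections| = 9. Relations:

  P = {0,2}:  v_{0} + v_{2} = 0  so sig = [2:]
  P = {1,5}:  v_{1} + v_{5} = 0  so sig = [2:]
  P = {3,4}:  v_{3} + v_{4} = 0  so sig = [2:]
  P = {0,1}:  v_{0} + v_{1} = v_{4}  so sig = [2:1]
  P = {0,3}:  v_{0} + v_{3} = v_{5}  so sig = [2:1]
  P = {1,3}:  v_{1} + v_{3} = v_{2}  so sig = [2:1]
  P = {2,4}:  v_{2} + v_{4} = v_{1}  so sig = [2:1]
  P = {2,5}:  v_{2} + v_{5} = v_{3}  so sig = [2:1]
  P = {4,5}:  v_{4} + v_{5} = v_{0}  so sig = [2:1]

so the primitive-relation signature multiset is
[[2:], [2:], [2:], [2:1], [2:1], [2:1], [2:1], [2:1], [2:1]]


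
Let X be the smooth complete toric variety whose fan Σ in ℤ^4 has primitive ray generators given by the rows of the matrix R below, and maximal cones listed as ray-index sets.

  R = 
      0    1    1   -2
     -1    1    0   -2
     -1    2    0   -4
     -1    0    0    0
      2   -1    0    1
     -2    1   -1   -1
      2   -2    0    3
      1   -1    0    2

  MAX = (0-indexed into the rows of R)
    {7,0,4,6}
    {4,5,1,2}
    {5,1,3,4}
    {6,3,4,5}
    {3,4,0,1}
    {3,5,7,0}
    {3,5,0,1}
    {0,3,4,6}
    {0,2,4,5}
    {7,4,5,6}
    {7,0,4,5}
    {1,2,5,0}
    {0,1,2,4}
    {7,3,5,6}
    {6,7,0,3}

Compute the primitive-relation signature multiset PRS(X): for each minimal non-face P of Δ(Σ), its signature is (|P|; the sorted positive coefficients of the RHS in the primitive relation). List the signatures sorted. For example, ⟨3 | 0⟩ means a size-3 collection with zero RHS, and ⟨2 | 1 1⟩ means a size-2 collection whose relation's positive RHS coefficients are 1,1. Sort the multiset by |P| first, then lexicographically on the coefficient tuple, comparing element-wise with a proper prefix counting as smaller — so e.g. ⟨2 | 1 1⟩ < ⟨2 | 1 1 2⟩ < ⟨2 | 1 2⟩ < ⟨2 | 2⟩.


9 minimal non-faces of Δ(Σ) (on 8 rays):

  P={1,7}:  v_{1} + v_{7} = 0  →  sig = ⟨2 | 0⟩
  P={1,6}:  v_{1} + v_{6} = v_{3} + v_{4}  →  sig = ⟨2 | 1 1⟩
  P={2,6}:  v_{2} + v_{6} = v_{1} + v_{4}  →  sig = ⟨2 | 1 1⟩
  P={2,7}:  v_{2} + v_{7} = v_{0} + v_{4} + v_{5}  →  sig = ⟨2 | 1 1 1⟩
  P={2,3}:  v_{2} + v_{3} = 2·v_{1}  →  sig = ⟨2 | 2⟩
  P={0,5,6}:  v_{0} + v_{5} + v_{6} = 0  →  sig = ⟨3 | 0⟩
  P={3,4,7}:  v_{3} + v_{4} + v_{7} = v_{6}  →  sig = ⟨3 | 1⟩
  P={0,1,4,5}:  v_{0} + v_{1} + v_{4} + v_{5} = v_{2}  →  sig = ⟨4 | 1⟩
  P={0,3,4,5}:  v_{0} + v_{3} + v_{4} + v_{5} = v_{1}  →  sig = ⟨4 | 1⟩

Sorted signature multiset PRS(X):
{ ⟨2 | 0⟩,  ⟨2 | 1 1⟩ ×2,  ⟨2 | 1 1 1⟩,  ⟨2 | 2⟩,  ⟨3 | 0⟩,  ⟨3 | 1⟩,  ⟨4 | 1⟩ ×2 }


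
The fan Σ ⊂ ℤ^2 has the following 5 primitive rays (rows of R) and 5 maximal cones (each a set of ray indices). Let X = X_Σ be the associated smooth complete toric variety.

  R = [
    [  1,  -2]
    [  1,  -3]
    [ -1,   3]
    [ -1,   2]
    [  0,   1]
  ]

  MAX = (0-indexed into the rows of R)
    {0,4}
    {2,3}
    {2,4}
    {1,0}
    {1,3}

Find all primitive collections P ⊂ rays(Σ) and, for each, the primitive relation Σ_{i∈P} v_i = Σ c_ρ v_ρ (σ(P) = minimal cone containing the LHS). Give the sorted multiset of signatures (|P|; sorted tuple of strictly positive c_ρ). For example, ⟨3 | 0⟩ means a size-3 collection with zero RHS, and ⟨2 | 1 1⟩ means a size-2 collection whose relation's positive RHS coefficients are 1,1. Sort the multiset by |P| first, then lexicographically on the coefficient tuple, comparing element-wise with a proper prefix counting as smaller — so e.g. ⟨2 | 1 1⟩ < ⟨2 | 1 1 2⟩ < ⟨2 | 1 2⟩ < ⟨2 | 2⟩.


Minimal non-faces — 5 found among 5 rays, 5 max cones:

  P={0,3}:  v_{0} + v_{3} = 0  so sig = ⟨2 | 0⟩
  P={1,2}:  v_{1} + v_{2} = 0  so sig = ⟨2 | 0⟩
  P={0,2}:  v_{0} + v_{2} = v_{4}  so sig = ⟨2 | 1⟩
  P={1,4}:  v_{1} + v_{4} = v_{0}  so sig = ⟨2 | 1⟩
  P={3,4}:  v_{3} + v_{4} = v_{2}  so sig = ⟨2 | 1⟩

so the primitive-relation signature multiset is
[⟨2 | 0⟩, ⟨2 | 0⟩, ⟨2 | 1⟩, ⟨2 | 1⟩, ⟨2 | 1⟩]


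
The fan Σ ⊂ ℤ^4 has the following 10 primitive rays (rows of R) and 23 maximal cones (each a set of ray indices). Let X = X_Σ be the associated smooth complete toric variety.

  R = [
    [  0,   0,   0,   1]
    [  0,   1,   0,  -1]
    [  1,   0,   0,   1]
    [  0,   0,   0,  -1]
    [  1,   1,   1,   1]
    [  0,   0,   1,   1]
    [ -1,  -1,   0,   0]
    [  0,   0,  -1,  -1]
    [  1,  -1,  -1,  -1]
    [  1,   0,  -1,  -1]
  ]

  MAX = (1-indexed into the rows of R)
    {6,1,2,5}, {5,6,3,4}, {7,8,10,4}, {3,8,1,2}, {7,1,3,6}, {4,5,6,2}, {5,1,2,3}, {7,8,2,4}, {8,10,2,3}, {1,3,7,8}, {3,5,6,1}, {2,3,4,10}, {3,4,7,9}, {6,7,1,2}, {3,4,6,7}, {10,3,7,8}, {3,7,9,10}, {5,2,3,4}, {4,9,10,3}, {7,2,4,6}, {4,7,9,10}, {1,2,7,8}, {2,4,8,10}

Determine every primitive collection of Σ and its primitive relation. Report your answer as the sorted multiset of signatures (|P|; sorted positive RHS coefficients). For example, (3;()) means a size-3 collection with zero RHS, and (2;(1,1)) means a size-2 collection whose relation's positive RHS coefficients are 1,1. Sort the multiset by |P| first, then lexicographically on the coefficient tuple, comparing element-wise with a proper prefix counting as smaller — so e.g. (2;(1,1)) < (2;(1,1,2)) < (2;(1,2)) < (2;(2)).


The 17 primitive collections of Σ (r=10, n=4):

  P={1,4}:  v_{1} + v_{4} = 0 ; sig = (2;())
  P={6,8}:  v_{6} + v_{8} = 0 ; sig = (2;())
  P={5,7}:  v_{5} + v_{7} = v_{6} ; sig = (2;(1))
  P={1,10}:  v_{1} + v_{10} = v_{3} + v_{8} ; sig = (2;(1,1))
  P={2,9}:  v_{2} + v_{9} = v_{4} + v_{10} ; sig = (2;(1,1))
  P={5,8}:  v_{5} + v_{8} = v_{2} + v_{3} ; sig = (2;(1,1))
  P={6,10}:  v_{6} + v_{10} = v_{3} + v_{4} ; sig = (2;(1,1))
  P={1,9}:  v_{1} + v_{9} = v_{3} + v_{7} + v_{10} ; sig = (2;(1,1,1))
  P={5,10}:  v_{5} + v_{10} = v_{2} + 2·v_{3} + v_{4} ; sig = (2;(1,1,2))
  P={8,9}:  v_{8} + v_{9} = v_{7} + 2·v_{10} ; sig = (2;(1,2))
  P={6,9}:  v_{6} + v_{9} = 2·v_{3} + 2·v_{4} + v_{7} ; sig = (2;(1,2,2))
  P={5,9}:  v_{5} + v_{9} = 2·v_{3} + 2·v_{4} ; sig = (2;(2,2))
  P={2,3,7}:  v_{2} + v_{3} + v_{7} = 0 ; sig = (3;())
  P={2,3,6}:  v_{2} + v_{3} + v_{6} = v_{5} ; sig = (3;(1))
  P={3,4,8}:  v_{3} + v_{4} + v_{8} = v_{10} ; sig = (3;(1))
  P={2,7,10}:  v_{2} + v_{7} + v_{10} = v_{4} + v_{8} ; sig = (3;(1,1))
  P={3,4,7,10}:  v_{3} + v_{4} + v_{7} + v_{10} = v_{9} ; sig = (4;(1))

Hence PRS(X_Σ) =
    (2;())
    (2;())
    (2;(1))
    (2;(1,1))
    (2;(1,1))
    (2;(1,1))
    (2;(1,1))
    (2;(1,1,1))
    (2;(1,1,2))
    (2;(1,2))
    (2;(1,2,2))
    (2;(2,2))
    (3;())
    (3;(1))
    (3;(1))
    (3;(1,1))
    (4;(1))


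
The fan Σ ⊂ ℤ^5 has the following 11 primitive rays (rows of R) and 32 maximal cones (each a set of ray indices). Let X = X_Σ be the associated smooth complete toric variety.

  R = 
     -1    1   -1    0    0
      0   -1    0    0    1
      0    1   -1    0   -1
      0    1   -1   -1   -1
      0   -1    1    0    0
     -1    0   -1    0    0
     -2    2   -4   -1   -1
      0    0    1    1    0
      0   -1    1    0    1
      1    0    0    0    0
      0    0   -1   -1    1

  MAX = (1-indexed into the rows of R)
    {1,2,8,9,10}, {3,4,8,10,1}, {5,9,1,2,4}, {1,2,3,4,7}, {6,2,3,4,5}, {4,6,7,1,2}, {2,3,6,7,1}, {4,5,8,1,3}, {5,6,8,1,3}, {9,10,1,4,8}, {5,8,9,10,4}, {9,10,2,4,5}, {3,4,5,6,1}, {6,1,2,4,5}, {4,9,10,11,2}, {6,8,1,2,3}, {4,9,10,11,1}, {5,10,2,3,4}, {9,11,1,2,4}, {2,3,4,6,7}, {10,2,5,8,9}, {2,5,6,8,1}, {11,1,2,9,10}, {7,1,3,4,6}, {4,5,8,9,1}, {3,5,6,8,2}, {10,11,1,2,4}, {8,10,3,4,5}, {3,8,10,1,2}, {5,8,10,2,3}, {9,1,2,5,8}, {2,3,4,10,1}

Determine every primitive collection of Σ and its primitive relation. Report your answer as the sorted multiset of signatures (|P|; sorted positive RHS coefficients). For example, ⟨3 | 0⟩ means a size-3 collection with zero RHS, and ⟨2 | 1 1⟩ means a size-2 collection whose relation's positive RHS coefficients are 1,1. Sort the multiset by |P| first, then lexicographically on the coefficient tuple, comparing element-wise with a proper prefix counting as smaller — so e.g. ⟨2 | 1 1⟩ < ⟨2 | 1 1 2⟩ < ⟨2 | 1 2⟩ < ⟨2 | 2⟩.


Minimal non-faces — 18 found among 11 rays, 32 max cones:

  • {3,9}:  v_{3} + v_{9} = 0  ⟹  sig = ⟨2 | 0⟩
  • {6,10}:  v_{6} + v_{10} = v_{2} + v_{3}  ⟹  sig = ⟨2 | 1 1⟩
  • {5,11}:  v_{5} + v_{11} = v_{2} + v_{4} + v_{9}  ⟹  sig = ⟨2 | 1 1 1⟩
  • {6,9}:  v_{6} + v_{9} = v_{1} + v_{2} + v_{5}  ⟹  sig = ⟨2 | 1 1 1⟩
  • {7,8}:  v_{7} + v_{8} = v_{1} + v_{3} + v_{6}  ⟹  sig = ⟨2 | 1 1 1⟩
  • {8,11}:  v_{8} + v_{11} = v_{1} + v_{9} + v_{10}  ⟹  sig = ⟨2 | 1 1 1⟩
  • {3,11}:  v_{3} + v_{11} = v_{1} + v_{2} + v_{4} + v_{10}  ⟹  sig = ⟨2 | 1 1 1 1⟩
  • {7,9}:  v_{7} + v_{9} = v_{1} + v_{2} + v_{4} + v_{6}  ⟹  sig = ⟨2 | 1 1 1 1⟩
  • {6,11}:  v_{6} + v_{11} = v_{1} + 2·v_{2} + v_{4}  ⟹  sig = ⟨2 | 1 1 2⟩
  • {7,10}:  v_{7} + v_{10} = v_{1} + 2·v_{2} + 2·v_{3} + v_{4}  ⟹  sig = ⟨2 | 1 1 2 2⟩
  • {5,7}:  v_{5} + v_{7} = v_{4} + 2·v_{6}  ⟹  sig = ⟨2 | 1 2⟩
  • {7,11}:  v_{7} + v_{11} = 2·v_{1} + 3·v_{2} + v_{3} + 2·v_{4}  ⟹  sig = ⟨2 | 1 2 2 3⟩
  • {1,5,10}:  v_{1} + v_{5} + v_{10} = 0  ⟹  sig = ⟨3 | 0⟩
  • {2,4,8}:  v_{2} + v_{4} + v_{8} = 0  ⟹  sig = ⟨3 | 0⟩
  • {4,6,8}:  v_{4} + v_{6} + v_{8} = v_{1} + v_{3} + v_{5}  ⟹  sig = ⟨3 | 1 1 1⟩
  • {1,2,3,5}:  v_{1} + v_{2} + v_{3} + v_{5} = v_{6}  ⟹  sig = ⟨4 | 1⟩
  • {1,2,3,4,6}:  v_{1} + v_{2} + v_{3} + v_{4} + v_{6} = v_{7}  ⟹  sig = ⟨5 | 1⟩
  • {1,2,4,9,10}:  v_{1} + v_{2} + v_{4} + v_{9} + v_{10} = v_{11}  ⟹  sig = ⟨5 | 1⟩

Hence PRS(X_Σ) =
[⟨2 | 0⟩, ⟨2 | 1 1⟩, ⟨2 | 1 1 1⟩, ⟨2 | 1 1 1⟩, ⟨2 | 1 1 1⟩, ⟨2 | 1 1 1⟩, ⟨2 | 1 1 1 1⟩, ⟨2 | 1 1 1 1⟩, ⟨2 | 1 1 2⟩, ⟨2 | 1 1 2 2⟩, ⟨2 | 1 2⟩, ⟨2 | 1 2 2 3⟩, ⟨3 | 0⟩, ⟨3 | 0⟩, ⟨3 | 1 1 1⟩, ⟨4 | 1⟩, ⟨5 | 1⟩, ⟨5 | 1⟩]


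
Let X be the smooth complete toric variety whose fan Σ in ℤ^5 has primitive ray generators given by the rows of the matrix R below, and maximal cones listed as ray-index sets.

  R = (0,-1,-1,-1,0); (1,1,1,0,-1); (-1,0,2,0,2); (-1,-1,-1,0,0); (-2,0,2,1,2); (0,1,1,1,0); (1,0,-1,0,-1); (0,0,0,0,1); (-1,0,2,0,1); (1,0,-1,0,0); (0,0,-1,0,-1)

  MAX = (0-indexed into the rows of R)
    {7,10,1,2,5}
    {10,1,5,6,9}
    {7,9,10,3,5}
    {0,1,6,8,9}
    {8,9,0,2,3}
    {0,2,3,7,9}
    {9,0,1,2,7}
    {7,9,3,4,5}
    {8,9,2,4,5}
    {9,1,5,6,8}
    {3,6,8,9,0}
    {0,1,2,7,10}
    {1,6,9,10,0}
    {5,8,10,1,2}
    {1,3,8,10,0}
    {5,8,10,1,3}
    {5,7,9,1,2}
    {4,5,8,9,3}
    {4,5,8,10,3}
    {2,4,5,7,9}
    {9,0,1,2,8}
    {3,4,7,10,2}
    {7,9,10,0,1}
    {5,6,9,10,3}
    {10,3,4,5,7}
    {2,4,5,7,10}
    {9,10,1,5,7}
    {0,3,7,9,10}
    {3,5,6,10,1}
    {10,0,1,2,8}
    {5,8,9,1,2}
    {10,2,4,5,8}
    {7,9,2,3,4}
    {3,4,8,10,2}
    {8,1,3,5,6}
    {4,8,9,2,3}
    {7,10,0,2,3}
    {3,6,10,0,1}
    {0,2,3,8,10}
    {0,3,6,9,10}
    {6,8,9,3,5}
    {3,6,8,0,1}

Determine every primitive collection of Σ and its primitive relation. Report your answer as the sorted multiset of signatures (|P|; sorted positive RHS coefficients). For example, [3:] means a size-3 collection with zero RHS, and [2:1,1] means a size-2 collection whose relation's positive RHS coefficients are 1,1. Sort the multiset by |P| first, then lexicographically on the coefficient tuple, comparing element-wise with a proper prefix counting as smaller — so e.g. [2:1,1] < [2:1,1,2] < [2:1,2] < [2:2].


15 minimal non-faces of Δ(Σ) (on 11 rays):

  P = {0,5}:  v_{0} + v_{5} = 0  →  sig = [2:]
  P = {6,7}:  v_{6} + v_{7} = v_{9}  →  sig = [2:1]
  P = {7,8}:  v_{7} + v_{8} = v_{2}  →  sig = [2:1]
  P = {0,4}:  v_{0} + v_{4} = v_{2} + v_{3}  →  sig = [2:1,1]
  P = {1,4}:  v_{1} + v_{4} = v_{5} + v_{8}  →  sig = [2:1,1]
  P = {2,6}:  v_{2} + v_{6} = v_{8} + v_{9}  →  sig = [2:1,1]
  P = {4,6}:  v_{4} + v_{6} = v_{3} + v_{5} + v_{8} + v_{9}  →  sig = [2:1,1,1,1]
  P = {1,3,7}:  v_{1} + v_{3} + v_{7} = 0  →  sig = [3:]
  P = {8,9,10}:  v_{8} + v_{9} + v_{10} = 0  →  sig = [3:]
  P = {1,2,3}:  v_{1} + v_{2} + v_{3} = v_{8}  →  sig = [3:1]
  P = {1,3,9}:  v_{1} + v_{3} + v_{9} = v_{6}  →  sig = [3:1]
  P = {2,3,5}:  v_{2} + v_{3} + v_{5} = v_{4}  →  sig = [3:1]
  P = {2,9,10}:  v_{2} + v_{9} + v_{10} = v_{7}  →  sig = [3:1]
  P = {6,8,10}:  v_{6} + v_{8} + v_{10} = v_{1} + v_{3}  →  sig = [3:1,1]
  P = {4,9,10}:  v_{4} + v_{9} + v_{10} = v_{3} + v_{5} + v_{7}  →  sig = [3:1,1,1]

Signatures (|P|; sorted positive RHS coefficients), sorted:
    [2:]
    [2:1]
    [2:1]
    [2:1,1]
    [2:1,1]
    [2:1,1]
    [2:1,1,1,1]
    [3:]
    [3:]
    [3:1]
    [3:1]
    [3:1]
    [3:1]
    [3:1,1]
    [3:1,1,1]


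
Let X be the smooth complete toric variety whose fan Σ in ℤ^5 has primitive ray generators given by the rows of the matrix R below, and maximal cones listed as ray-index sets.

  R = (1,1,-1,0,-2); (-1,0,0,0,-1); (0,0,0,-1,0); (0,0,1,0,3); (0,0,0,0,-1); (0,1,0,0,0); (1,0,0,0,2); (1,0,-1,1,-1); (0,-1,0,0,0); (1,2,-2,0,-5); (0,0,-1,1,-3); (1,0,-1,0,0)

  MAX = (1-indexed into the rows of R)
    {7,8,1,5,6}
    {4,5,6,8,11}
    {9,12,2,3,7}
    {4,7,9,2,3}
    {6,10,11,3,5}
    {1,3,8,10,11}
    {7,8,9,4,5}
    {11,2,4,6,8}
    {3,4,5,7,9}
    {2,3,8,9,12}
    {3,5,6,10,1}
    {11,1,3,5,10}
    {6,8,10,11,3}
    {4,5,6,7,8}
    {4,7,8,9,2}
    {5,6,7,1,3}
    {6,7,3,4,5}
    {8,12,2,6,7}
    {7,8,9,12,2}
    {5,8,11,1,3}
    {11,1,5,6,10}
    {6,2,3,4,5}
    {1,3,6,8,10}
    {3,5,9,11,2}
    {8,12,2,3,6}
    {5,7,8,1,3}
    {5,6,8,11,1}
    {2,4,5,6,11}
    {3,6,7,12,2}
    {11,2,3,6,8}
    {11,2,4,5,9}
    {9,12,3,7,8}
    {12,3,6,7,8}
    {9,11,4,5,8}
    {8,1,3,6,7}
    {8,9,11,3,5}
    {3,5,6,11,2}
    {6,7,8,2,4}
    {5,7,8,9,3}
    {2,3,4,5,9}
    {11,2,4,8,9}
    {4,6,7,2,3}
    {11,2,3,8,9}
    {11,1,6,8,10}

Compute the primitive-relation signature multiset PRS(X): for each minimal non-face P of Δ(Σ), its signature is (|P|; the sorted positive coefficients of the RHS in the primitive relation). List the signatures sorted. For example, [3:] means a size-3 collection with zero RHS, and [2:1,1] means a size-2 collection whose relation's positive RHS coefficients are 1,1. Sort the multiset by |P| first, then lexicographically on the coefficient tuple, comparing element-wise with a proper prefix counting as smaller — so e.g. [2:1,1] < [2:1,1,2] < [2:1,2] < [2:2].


The 22 primitive collections of Σ (r=12, n=5):

  {6,9}:  v_{6} + v_{9} = 0  so sig = [2:]
  {7,11}:  v_{7} + v_{11} = v_{8}  so sig = [2:1]
  {4,10}:  v_{4} + v_{10} = v_{1} + v_{6}  so sig = [2:1,1]
  {5,12}:  v_{5} + v_{12} = v_{3} + v_{8}  so sig = [2:1,1]
  {1,2}:  v_{1} + v_{2} = v_{3} + v_{6} + v_{11}  so sig = [2:1,1,1]
  {1,4}:  v_{1} + v_{4} = v_{5} + v_{6} + v_{7}  so sig = [2:1,1,1]
  {1,9}:  v_{1} + v_{9} = v_{3} + v_{5} + v_{8}  so sig = [2:1,1,1]
  {9,10}:  v_{9} + v_{10} = v_{1} + v_{3} + v_{11}  so sig = [2:1,1,1]
  {7,10}:  v_{7} + v_{10} = v_{1} + v_{3} + v_{6} + v_{8}  so sig = [2:1,1,1,1]
  {11,12}:  v_{11} + v_{12} = v_{2} + v_{3} + 2·v_{8}  so sig = [2:1,1,2]
  {4,12}:  v_{4} + v_{12} = v_{2} + 2·v_{7}  so sig = [2:1,2]
  {1,12}:  v_{1} + v_{12} = 2·v_{3} + v_{6} + 2·v_{8}  so sig = [2:1,2,2]
  {10,12}:  v_{10} + v_{12} = 3·v_{3} + 2·v_{6} + 2·v_{8} + v_{11}  so sig = [2:1,2,2,3]
  {2,10}:  v_{2} + v_{10} = 2·v_{3} + 2·v_{6} + 2·v_{11}  so sig = [2:2,2,2]
  {2,5,7}:  v_{2} + v_{5} + v_{7} = 0  so sig = [3:]
  {3,4,11}:  v_{3} + v_{4} + v_{11} = 0  so sig = [3:]
  {2,5,8}:  v_{2} + v_{5} + v_{8} = v_{11}  so sig = [3:1]
  {3,4,8}:  v_{3} + v_{4} + v_{8} = v_{7}  so sig = [3:1]
  {5,8,10}:  v_{5} + v_{8} + v_{10} = 2·v_{1} + v_{11}  so sig = [3:1,2]
  {1,3,6,11}:  v_{1} + v_{3} + v_{6} + v_{11} = v_{10}  so sig = [4:1]
  {2,3,7,8}:  v_{2} + v_{3} + v_{7} + v_{8} = v_{12}  so sig = [4:1]
  {3,5,6,8}:  v_{3} + v_{5} + v_{6} + v_{8} = v_{1}  so sig = [4:1]

Sorted signature multiset PRS(X):
{ [2:],  [2:1],  [2:1,1] ×2,  [2:1,1,1] ×4,  [2:1,1,1,1],  [2:1,1,2],  [2:1,2],  [2:1,2,2],  [2:1,2,2,3],  [2:2,2,2],  [3:] ×2,  [3:1] ×2,  [3:1,2],  [4:1] ×3 }


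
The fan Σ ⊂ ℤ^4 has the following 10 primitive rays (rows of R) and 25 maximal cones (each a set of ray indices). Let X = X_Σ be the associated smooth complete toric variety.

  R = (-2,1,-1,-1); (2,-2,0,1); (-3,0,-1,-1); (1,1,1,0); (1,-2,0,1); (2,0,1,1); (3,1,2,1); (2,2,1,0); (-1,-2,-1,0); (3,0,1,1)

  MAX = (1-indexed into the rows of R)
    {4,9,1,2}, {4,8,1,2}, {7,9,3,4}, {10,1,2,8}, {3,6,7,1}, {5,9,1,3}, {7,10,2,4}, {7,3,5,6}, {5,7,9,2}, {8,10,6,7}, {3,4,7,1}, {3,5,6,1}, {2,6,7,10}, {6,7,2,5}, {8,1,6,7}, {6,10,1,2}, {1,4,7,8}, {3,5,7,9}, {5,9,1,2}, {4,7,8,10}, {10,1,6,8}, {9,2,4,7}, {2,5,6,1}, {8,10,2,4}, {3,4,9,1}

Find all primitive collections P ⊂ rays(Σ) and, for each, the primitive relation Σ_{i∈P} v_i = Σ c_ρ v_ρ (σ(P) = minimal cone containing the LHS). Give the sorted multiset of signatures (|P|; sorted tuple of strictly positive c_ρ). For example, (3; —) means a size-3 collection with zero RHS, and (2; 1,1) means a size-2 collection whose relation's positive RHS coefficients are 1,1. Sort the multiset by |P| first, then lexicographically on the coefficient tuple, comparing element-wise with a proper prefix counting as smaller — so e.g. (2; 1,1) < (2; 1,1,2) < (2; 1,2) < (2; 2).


17 collections generate NE(X_Σ); each relation:

  • {3,10}:  v_{3} + v_{10} = 0  ⟹  sig = (2; —)
  • {2,3}:  v_{2} + v_{3} = v_{9}  ⟹  sig = (2; 1)
  • {4,6}:  v_{4} + v_{6} = v_{7}  ⟹  sig = (2; 1)
  • {5,8}:  v_{5} + v_{8} = v_{10}  ⟹  sig = (2; 1)
  • {6,9}:  v_{6} + v_{9} = v_{5}  ⟹  sig = (2; 1)
  • {9,10}:  v_{9} + v_{10} = v_{2}  ⟹  sig = (2; 1)
  • {3,8}:  v_{3} + v_{8} = v_{1} + v_{4}  ⟹  sig = (2; 1,1)
  • {4,5}:  v_{4} + v_{5} = v_{7} + v_{9}  ⟹  sig = (2; 1,1)
  • {5,10}:  v_{5} + v_{10} = v_{2} + v_{6}  ⟹  sig = (2; 1,1)
  • {8,9}:  v_{8} + v_{9} = v_{1} + v_{2} + v_{4}  ⟹  sig = (2; 1,1,1)
  • {1,7,9}:  v_{1} + v_{7} + v_{9} = 0  ⟹  sig = (3; —)
  • {1,2,7}:  v_{1} + v_{2} + v_{7} = v_{10}  ⟹  sig = (3; 1)
  • {1,4,10}:  v_{1} + v_{4} + v_{10} = v_{8}  ⟹  sig = (3; 1)
  • {1,5,7}:  v_{1} + v_{5} + v_{7} = v_{6}  ⟹  sig = (3; 1)
  • {1,7,10}:  v_{1} + v_{7} + v_{10} = v_{6} + v_{8}  ⟹  sig = (3; 1,1)
  • {2,7,8}:  v_{2} + v_{7} + v_{8} = v_{4} + 2·v_{10}  ⟹  sig = (3; 1,2)
  • {2,6,8}:  v_{2} + v_{6} + v_{8} = 2·v_{10}  ⟹  sig = (3; 2)

Signatures (|P|; sorted positive RHS coefficients), sorted:
{ (2; —),  (2; 1) ×5,  (2; 1,1) ×3,  (2; 1,1,1),  (3; —),  (3; 1) ×3,  (3; 1,1),  (3; 1,2),  (3; 2) }


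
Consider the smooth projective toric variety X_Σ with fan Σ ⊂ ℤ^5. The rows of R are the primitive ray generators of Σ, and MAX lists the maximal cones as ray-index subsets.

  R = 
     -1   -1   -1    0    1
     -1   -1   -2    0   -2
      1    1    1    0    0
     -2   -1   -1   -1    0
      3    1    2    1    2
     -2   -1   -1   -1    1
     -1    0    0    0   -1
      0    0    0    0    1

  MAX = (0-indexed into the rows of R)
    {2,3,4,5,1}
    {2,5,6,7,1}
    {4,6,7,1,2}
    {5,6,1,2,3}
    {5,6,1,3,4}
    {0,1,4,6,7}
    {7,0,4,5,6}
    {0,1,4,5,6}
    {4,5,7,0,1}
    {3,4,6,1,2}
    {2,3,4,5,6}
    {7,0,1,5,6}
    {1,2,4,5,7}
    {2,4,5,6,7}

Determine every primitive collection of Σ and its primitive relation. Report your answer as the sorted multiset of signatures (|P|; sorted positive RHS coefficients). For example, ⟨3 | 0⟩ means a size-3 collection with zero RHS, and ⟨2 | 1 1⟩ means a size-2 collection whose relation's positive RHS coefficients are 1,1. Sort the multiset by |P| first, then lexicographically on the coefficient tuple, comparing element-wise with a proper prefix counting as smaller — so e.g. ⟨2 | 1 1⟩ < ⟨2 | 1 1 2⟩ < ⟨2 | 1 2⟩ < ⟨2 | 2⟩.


Minimal non-faces — 5 found among 8 rays, 14 max cones:

  {0,2}:  v_{0} + v_{2} = v_{7} — sig = ⟨2 | 1⟩
  {3,7}:  v_{3} + v_{7} = v_{5} — sig = ⟨2 | 1⟩
  {0,3}:  v_{0} + v_{3} = v_{1} + v_{4} + 2·v_{5} + v_{6} — sig = ⟨2 | 1 1 1 2⟩
  {1,2,4,5,6}:  v_{1} + v_{2} + v_{4} + v_{5} + v_{6} = 0 — sig = ⟨5 | 0⟩
  {1,4,5,6,7}:  v_{1} + v_{4} + v_{5} + v_{6} + v_{7} = v_{0} — sig = ⟨5 | 1⟩

Sorted signature multiset PRS(X):
    ⟨2 | 1⟩
    ⟨2 | 1⟩
    ⟨2 | 1 1 1 2⟩
    ⟨5 | 0⟩
    ⟨5 | 1⟩


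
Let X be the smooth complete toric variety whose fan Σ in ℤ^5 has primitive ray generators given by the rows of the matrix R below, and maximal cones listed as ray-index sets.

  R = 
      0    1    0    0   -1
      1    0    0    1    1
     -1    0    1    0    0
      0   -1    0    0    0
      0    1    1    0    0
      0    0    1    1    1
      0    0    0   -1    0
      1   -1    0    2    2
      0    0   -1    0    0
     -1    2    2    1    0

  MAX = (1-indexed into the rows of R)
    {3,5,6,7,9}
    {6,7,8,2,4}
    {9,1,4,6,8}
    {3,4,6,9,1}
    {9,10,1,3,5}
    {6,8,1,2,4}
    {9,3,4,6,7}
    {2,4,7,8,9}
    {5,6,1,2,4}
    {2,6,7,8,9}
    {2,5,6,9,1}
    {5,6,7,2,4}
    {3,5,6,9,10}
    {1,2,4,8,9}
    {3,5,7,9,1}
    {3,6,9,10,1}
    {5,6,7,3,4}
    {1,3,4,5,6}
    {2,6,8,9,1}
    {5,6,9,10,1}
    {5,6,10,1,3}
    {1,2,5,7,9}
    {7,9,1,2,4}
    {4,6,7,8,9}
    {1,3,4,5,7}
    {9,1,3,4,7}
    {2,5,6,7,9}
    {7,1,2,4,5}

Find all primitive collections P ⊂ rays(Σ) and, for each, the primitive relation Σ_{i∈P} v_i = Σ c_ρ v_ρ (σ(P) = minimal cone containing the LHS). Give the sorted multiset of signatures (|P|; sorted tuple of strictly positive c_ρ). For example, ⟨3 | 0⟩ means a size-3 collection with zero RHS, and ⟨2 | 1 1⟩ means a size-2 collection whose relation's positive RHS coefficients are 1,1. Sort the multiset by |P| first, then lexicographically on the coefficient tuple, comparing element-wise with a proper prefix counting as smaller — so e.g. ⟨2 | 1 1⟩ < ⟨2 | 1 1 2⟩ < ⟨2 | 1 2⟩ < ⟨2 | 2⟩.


12 collections generate NE(X_Σ); each relation:

  {2,3}:  v_{2} + v_{3} = v_{6}  ⟹  sig = ⟨2 | 1⟩
  {5,8}:  v_{5} + v_{8} = v_{2} + v_{6}  ⟹  sig = ⟨2 | 1 1⟩
  {4,10}:  v_{4} + v_{10} = v_{1} + v_{3} + v_{6}  ⟹  sig = ⟨2 | 1 1 1⟩
  {2,10}:  v_{2} + v_{10} = v_{1} + v_{5} + 2·v_{6} + v_{9}  ⟹  sig = ⟨2 | 1 1 1 2⟩
  {3,8}:  v_{3} + v_{8} = v_{4} + 2·v_{6} + v_{9}  ⟹  sig = ⟨2 | 1 1 2⟩
  {7,10}:  v_{7} + v_{10} = v_{3} + 2·v_{5} + v_{9}  ⟹  sig = ⟨2 | 1 1 2⟩
  {8,10}:  v_{8} + v_{10} = v_{1} + 3·v_{6} + v_{9}  ⟹  sig = ⟨2 | 1 1 3⟩
  {4,5,9}:  v_{4} + v_{5} + v_{9} = 0  ⟹  sig = ⟨3 | 0⟩
  {1,6,7}:  v_{1} + v_{6} + v_{7} = v_{5}  ⟹  sig = ⟨3 | 1⟩
  {1,7,8}:  v_{1} + v_{7} + v_{8} = v_{2}  ⟹  sig = ⟨3 | 1⟩
  {2,4,6,9}:  v_{2} + v_{4} + v_{6} + v_{9} = v_{8}  ⟹  sig = ⟨4 | 1⟩
  {1,3,5,6,9}:  v_{1} + v_{3} + v_{5} + v_{6} + v_{9} = v_{10}  ⟹  sig = ⟨5 | 1⟩

so the primitive-relation signature multiset is
    |P|=2: 7 collections, coeffs (1), (1,1), (1,1,1), (1,1,1,2), (1,1,2), (1,1,2), (1,1,3)
    |P|=3: 3 collections, coeffs (), (1), (1)
    |P|=4: 1 collection, coeffs (1)
    |P|=5: 1 collection, coeffs (1)


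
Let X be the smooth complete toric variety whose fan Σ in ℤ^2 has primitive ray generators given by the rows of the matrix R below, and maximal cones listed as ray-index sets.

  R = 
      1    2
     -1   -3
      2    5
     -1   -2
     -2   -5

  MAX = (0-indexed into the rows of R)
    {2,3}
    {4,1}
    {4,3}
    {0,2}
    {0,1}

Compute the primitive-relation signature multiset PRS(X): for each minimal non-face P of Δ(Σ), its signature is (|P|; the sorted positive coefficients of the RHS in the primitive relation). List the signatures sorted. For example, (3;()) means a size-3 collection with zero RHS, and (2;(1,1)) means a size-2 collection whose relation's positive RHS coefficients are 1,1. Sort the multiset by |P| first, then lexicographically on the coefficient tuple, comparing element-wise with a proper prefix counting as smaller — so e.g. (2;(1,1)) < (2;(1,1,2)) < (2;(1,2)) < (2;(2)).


The 5 primitive collections of Σ (r=5, n=2):

  {0,3}:  v_{0} + v_{3} = 0  ⟹  sig = (2;())
  {2,4}:  v_{2} + v_{4} = 0  ⟹  sig = (2;())
  {0,4}:  v_{0} + v_{4} = v_{1}  ⟹  sig = (2;(1))
  {1,2}:  v_{1} + v_{2} = v_{0}  ⟹  sig = (2;(1))
  {1,3}:  v_{1} + v_{3} = v_{4}  ⟹  sig = (2;(1))

Signatures (|P|; sorted positive RHS coefficients), sorted:
    |P|=2: 5 collections, coeffs (), (), (1), (1), (1)


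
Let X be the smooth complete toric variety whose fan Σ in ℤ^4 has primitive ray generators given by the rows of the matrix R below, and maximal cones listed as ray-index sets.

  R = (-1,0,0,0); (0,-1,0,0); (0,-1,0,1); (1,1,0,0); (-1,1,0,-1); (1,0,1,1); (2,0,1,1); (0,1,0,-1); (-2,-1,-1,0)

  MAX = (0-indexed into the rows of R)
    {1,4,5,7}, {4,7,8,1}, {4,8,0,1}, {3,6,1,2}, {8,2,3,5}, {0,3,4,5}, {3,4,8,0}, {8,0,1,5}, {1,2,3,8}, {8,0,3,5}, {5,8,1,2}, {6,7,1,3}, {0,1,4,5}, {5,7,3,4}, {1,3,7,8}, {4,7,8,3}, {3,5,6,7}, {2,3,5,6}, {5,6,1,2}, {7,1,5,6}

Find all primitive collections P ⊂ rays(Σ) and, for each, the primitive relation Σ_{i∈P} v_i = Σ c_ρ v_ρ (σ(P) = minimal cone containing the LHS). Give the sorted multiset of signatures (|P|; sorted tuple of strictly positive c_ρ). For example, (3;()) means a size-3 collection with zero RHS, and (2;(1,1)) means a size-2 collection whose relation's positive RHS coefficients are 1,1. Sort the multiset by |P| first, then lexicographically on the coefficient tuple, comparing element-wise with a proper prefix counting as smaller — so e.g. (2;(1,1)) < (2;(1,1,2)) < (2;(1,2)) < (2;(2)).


Primitive collections (12):

  P = {2,7}:  v_{2} + v_{7} = 0  ⟹  sig = (2;())
  P = {0,6}:  v_{0} + v_{6} = v_{5}  ⟹  sig = (2;(1))
  P = {0,7}:  v_{0} + v_{7} = v_{4}  ⟹  sig = (2;(1))
  P = {2,4}:  v_{2} + v_{4} = v_{0}  ⟹  sig = (2;(1))
  P = {6,8}:  v_{6} + v_{8} = v_{2}  ⟹  sig = (2;(1))
  P = {0,2}:  v_{0} + v_{2} = v_{5} + v_{8}  ⟹  sig = (2;(1,1))
  P = {4,6}:  v_{4} + v_{6} = v_{5} + v_{7}  ⟹  sig = (2;(1,1))
  P = {0,1,3}:  v_{0} + v_{1} + v_{3} = 0  ⟹  sig = (3;())
  P = {1,3,4}:  v_{1} + v_{3} + v_{4} = v_{7}  ⟹  sig = (3;(1))
  P = {1,3,5}:  v_{1} + v_{3} + v_{5} = v_{6}  ⟹  sig = (3;(1))
  P = {5,7,8}:  v_{5} + v_{7} + v_{8} = v_{0}  ⟹  sig = (3;(1))
  P = {4,5,8}:  v_{4} + v_{5} + v_{8} = 2·v_{0}  ⟹  sig = (3;(2))

Signatures (|P|; sorted positive RHS coefficients), sorted:
    |P|=2: 7 collections, coeffs (), (1), (1), (1), (1), (1,1), (1,1)
    |P|=3: 5 collections, coeffs (), (1), (1), (1), (2)


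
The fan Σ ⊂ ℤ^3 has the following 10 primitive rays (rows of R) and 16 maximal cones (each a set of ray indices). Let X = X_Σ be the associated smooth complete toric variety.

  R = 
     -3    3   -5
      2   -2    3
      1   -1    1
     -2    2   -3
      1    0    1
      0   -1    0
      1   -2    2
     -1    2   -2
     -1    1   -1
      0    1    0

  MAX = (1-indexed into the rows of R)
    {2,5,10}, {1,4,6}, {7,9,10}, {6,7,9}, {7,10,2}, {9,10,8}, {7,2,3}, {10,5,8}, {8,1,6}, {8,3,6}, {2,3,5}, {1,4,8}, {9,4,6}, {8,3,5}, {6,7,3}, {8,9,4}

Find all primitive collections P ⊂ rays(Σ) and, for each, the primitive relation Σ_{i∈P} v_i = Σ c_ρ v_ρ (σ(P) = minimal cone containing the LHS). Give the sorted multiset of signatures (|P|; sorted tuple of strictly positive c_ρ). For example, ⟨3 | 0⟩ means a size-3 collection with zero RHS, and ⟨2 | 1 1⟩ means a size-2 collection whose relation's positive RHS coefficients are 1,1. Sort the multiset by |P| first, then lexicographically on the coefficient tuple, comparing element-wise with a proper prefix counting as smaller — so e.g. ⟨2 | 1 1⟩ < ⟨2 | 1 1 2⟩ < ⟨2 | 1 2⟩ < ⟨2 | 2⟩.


Σ has 23 primitive collections:

  • {2,4}:  v_{2} + v_{4} = 0  →  sig = ⟨2 | 0⟩
  • {3,9}:  v_{3} + v_{9} = 0  →  sig = ⟨2 | 0⟩
  • {6,10}:  v_{6} + v_{10} = 0  →  sig = ⟨2 | 0⟩
  • {7,8}:  v_{7} + v_{8} = 0  →  sig = ⟨2 | 0⟩
  • {2,8}:  v_{2} + v_{8} = v_{5}  →  sig = ⟨2 | 1⟩
  • {3,10}:  v_{3} + v_{10} = v_{5}  →  sig = ⟨2 | 1⟩
  • {4,5}:  v_{4} + v_{5} = v_{8}  →  sig = ⟨2 | 1⟩
  • {5,6}:  v_{5} + v_{6} = v_{3}  →  sig = ⟨2 | 1⟩
  • {5,7}:  v_{5} + v_{7} = v_{2}  →  sig = ⟨2 | 1⟩
  • {5,9}:  v_{5} + v_{9} = v_{10}  →  sig = ⟨2 | 1⟩
  • {1,2}:  v_{1} + v_{2} = v_{6} + v_{8}  →  sig = ⟨2 | 1 1⟩
  • {1,7}:  v_{1} + v_{7} = v_{4} + v_{6}  →  sig = ⟨2 | 1 1⟩
  • {1,10}:  v_{1} + v_{10} = v_{4} + v_{8}  →  sig = ⟨2 | 1 1⟩
  • {2,6}:  v_{2} + v_{6} = v_{3} + v_{7}  →  sig = ⟨2 | 1 1⟩
  • {2,9}:  v_{2} + v_{9} = v_{7} + v_{10}  →  sig = ⟨2 | 1 1⟩
  • {3,4}:  v_{3} + v_{4} = v_{6} + v_{8}  →  sig = ⟨2 | 1 1⟩
  • {4,7}:  v_{4} + v_{7} = v_{6} + v_{9}  →  sig = ⟨2 | 1 1⟩
  • {4,10}:  v_{4} + v_{10} = v_{8} + v_{9}  →  sig = ⟨2 | 1 1⟩
  • {1,5}:  v_{1} + v_{5} = v_{6} + 2·v_{8}  →  sig = ⟨2 | 1 2⟩
  • {1,9}:  v_{1} + v_{9} = 2·v_{4}  →  sig = ⟨2 | 2⟩
  • {1,3}:  v_{1} + v_{3} = 2·v_{6} + 2·v_{8}  →  sig = ⟨2 | 2 2⟩
  • {4,6,8}:  v_{4} + v_{6} + v_{8} = v_{1}  →  sig = ⟨3 | 1⟩
  • {6,8,9}:  v_{6} + v_{8} + v_{9} = v_{4}  →  sig = ⟨3 | 1⟩

Signatures (|P|; sorted positive RHS coefficients), sorted:
    |P|=2: 21 collections, coeffs (), (), (), (), (1), (1), (1), (1), (1), (1), (1,1), (1,1), (1,1), (1,1), (1,1), (1,1), (1,1), (1,1), (1,2), (2), (2,2)
    |P|=3: 2 collections, coeffs (1), (1)


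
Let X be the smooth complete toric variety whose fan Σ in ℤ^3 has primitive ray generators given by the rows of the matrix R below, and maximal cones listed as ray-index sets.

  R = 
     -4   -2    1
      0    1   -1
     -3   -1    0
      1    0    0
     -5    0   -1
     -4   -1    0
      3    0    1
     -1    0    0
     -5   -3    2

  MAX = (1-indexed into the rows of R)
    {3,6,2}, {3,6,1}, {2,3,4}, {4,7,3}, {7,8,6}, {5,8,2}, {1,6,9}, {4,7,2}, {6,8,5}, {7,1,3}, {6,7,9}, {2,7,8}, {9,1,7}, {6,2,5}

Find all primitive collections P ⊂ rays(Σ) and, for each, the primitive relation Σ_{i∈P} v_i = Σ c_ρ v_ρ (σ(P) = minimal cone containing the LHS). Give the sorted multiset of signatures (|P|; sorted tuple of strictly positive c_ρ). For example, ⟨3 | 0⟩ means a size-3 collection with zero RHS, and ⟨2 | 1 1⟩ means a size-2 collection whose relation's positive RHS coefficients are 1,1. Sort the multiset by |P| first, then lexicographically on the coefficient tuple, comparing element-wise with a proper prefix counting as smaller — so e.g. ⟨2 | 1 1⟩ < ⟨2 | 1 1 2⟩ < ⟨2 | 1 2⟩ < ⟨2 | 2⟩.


Primitive collections (20):

  P={4,8}:  v_{4} + v_{8} = 0  ⟹  sig = ⟨2 | 0⟩
  P={1,2}:  v_{1} + v_{2} = v_{6}  ⟹  sig = ⟨2 | 1⟩
  P={3,8}:  v_{3} + v_{8} = v_{6}  ⟹  sig = ⟨2 | 1⟩
  P={4,6}:  v_{4} + v_{6} = v_{3}  ⟹  sig = ⟨2 | 1⟩
  P={4,5}:  v_{4} + v_{5} = v_{2} + v_{6}  ⟹  sig = ⟨2 | 1 1⟩
  P={4,9}:  v_{4} + v_{9} = v_{1} + v_{3} + v_{7}  ⟹  sig = ⟨2 | 1 1 1⟩
  P={5,9}:  v_{5} + v_{9} = 3·v_{6} + v_{7} + v_{8}  ⟹  sig = ⟨2 | 1 1 3⟩
  P={1,4}:  v_{1} + v_{4} = 2·v_{3} + v_{7}  ⟹  sig = ⟨2 | 1 2⟩
  P={1,5}:  v_{1} + v_{5} = 2·v_{6} + v_{8}  ⟹  sig = ⟨2 | 1 2⟩
  P={1,8}:  v_{1} + v_{8} = 2·v_{6} + v_{7}  ⟹  sig = ⟨2 | 1 2⟩
  P={2,9}:  v_{2} + v_{9} = 2·v_{6} + v_{7}  ⟹  sig = ⟨2 | 1 2⟩
  P={3,5}:  v_{3} + v_{5} = v_{2} + 2·v_{6}  ⟹  sig = ⟨2 | 1 2⟩
  P={3,9}:  v_{3} + v_{9} = 2·v_{1}  ⟹  sig = ⟨2 | 2⟩
  P={5,7}:  v_{5} + v_{7} = 2·v_{8}  ⟹  sig = ⟨2 | 2⟩
  P={8,9}:  v_{8} + v_{9} = 3·v_{6} + 2·v_{7}  ⟹  sig = ⟨2 | 2 3⟩
  P={2,3,7}:  v_{2} + v_{3} + v_{7} = 0  ⟹  sig = ⟨3 | 0⟩
  P={1,6,7}:  v_{1} + v_{6} + v_{7} = v_{9}  ⟹  sig = ⟨3 | 1⟩
  P={2,6,7}:  v_{2} + v_{6} + v_{7} = v_{8}  ⟹  sig = ⟨3 | 1⟩
  P={2,6,8}:  v_{2} + v_{6} + v_{8} = v_{5}  ⟹  sig = ⟨3 | 1⟩
  P={3,6,7}:  v_{3} + v_{6} + v_{7} = v_{1}  ⟹  sig = ⟨3 | 1⟩

Sorted signature multiset PRS(X):
    |P|=2: 15 collections, coeffs (), (1), (1), (1), (1,1), (1,1,1), (1,1,3), (1,2), (1,2), (1,2), (1,2), (1,2), (2), (2), (2,3)
    |P|=3: 5 collections, coeffs (), (1), (1), (1), (1)


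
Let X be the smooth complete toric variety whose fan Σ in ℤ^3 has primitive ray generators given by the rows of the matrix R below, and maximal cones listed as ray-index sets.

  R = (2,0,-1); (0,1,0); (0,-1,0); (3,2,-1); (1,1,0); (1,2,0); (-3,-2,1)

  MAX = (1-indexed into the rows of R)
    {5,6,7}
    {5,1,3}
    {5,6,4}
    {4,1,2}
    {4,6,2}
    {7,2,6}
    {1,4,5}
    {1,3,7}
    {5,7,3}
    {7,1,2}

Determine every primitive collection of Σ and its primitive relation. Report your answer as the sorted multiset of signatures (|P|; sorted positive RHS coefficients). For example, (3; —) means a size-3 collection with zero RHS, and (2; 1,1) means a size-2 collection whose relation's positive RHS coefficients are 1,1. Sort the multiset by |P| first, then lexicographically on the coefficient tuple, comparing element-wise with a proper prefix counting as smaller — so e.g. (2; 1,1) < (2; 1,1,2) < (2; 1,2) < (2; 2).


7 collections generate NE(X_Σ); each relation:

  P={2,3}:  v_{2} + v_{3} = 0 ; sig = (2; —)
  P={4,7}:  v_{4} + v_{7} = 0 ; sig = (2; —)
  P={1,6}:  v_{1} + v_{6} = v_{4} ; sig = (2; 1)
  P={2,5}:  v_{2} + v_{5} = v_{6} ; sig = (2; 1)
  P={3,6}:  v_{3} + v_{6} = v_{5} ; sig = (2; 1)
  P={3,4}:  v_{3} + v_{4} = v_{1} + v_{5} ; sig = (2; 1,1)
  P={1,5,7}:  v_{1} + v_{5} + v_{7} = v_{3} ; sig = (3; 1)

Signatures (|P|; sorted positive RHS coefficients), sorted:
{ (2; —) ×2,  (2; 1) ×3,  (2; 1,1),  (3; 1) }


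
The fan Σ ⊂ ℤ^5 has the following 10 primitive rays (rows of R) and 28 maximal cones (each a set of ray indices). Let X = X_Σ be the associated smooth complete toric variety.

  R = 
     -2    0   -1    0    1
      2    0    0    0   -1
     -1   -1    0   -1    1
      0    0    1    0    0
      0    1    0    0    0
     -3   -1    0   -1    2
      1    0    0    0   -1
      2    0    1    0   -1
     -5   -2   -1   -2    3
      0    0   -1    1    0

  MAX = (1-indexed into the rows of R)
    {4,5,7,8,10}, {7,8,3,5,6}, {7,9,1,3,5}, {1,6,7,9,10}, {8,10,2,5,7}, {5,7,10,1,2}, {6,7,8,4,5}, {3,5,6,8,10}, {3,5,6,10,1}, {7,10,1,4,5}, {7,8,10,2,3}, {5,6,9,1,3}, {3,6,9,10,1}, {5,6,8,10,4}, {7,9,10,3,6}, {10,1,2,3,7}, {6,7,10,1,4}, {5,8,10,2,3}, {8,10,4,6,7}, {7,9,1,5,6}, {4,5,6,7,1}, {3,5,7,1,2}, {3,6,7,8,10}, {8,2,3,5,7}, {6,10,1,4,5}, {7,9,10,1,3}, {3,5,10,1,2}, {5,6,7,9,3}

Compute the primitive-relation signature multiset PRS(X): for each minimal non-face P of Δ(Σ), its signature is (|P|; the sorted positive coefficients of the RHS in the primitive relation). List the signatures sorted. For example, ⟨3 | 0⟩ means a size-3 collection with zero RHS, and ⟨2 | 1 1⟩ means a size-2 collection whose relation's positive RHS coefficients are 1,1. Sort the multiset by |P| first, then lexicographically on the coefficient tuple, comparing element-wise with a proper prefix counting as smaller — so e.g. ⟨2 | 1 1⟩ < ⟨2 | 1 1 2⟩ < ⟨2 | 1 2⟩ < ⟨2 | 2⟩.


Δ(Σ) — 10 vertices, 11 min non-faces:

  • {1,8}:  v_{1} + v_{8} = 0  so sig = ⟨2 | 0⟩
  • {2,4}:  v_{2} + v_{4} = v_{8}  so sig = ⟨2 | 1⟩
  • {2,6}:  v_{2} + v_{6} = v_{3}  so sig = ⟨2 | 1⟩
  • {3,4}:  v_{3} + v_{4} = v_{6} + v_{8}  so sig = ⟨2 | 1 1⟩
  • {8,9}:  v_{8} + v_{9} = v_{3} + v_{6} + v_{7}  so sig = ⟨2 | 1 1 1⟩
  • {2,9}:  v_{2} + v_{9} = v_{1} + 2·v_{3} + v_{7}  so sig = ⟨2 | 1 1 2⟩
  • {4,9}:  v_{4} + v_{9} = 2·v_{6} + v_{7}  so sig = ⟨2 | 1 2⟩
  • {5,9,10}:  v_{5} + v_{9} + v_{10} = 2·v_{1} + v_{3}  so sig = ⟨3 | 1 2⟩
  • {1,3,6,7}:  v_{1} + v_{3} + v_{6} + v_{7} = v_{9}  so sig = ⟨4 | 1⟩
  • {5,6,7,10}:  v_{5} + v_{6} + v_{7} + v_{10} = v_{1}  so sig = ⟨4 | 1⟩
  • {3,5,7,10}:  v_{3} + v_{5} + v_{7} + v_{10} = v_{1} + v_{2}  so sig = ⟨4 | 1 1⟩

so the primitive-relation signature multiset is
    |P|=2: 7 collections, coeffs (), (1), (1), (1,1), (1,1,1), (1,1,2), (1,2)
    |P|=3: 1 collection, coeffs (1,2)
    |P|=4: 3 collections, coeffs (1), (1), (1,1)
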